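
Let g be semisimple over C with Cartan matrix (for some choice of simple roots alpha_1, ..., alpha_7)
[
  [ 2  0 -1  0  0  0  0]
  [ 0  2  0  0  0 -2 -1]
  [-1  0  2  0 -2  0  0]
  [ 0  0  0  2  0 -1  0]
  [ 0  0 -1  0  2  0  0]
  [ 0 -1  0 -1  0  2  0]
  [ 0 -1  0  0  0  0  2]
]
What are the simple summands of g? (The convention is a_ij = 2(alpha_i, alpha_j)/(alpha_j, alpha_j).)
B_3 (so(7)) + F_4

The diagram associated to this matrix has two connected components: the simple roots {alpha_1, alpha_3, alpha_5} form a chain of 3 nodes with a double edge at one end; the terminal node there is the unique short simple root (B_3), and {alpha_2, alpha_4, alpha_6, alpha_7} form a chain of 4 nodes with a double edge between the middle two (F_4). A semisimple Lie algebra decomposes uniquely as the direct sum of simple ideals, one per connected component of its Dynkin diagram, so g ≅ B_3 ⊕ F_4 (dimension 21 + 52 = 73).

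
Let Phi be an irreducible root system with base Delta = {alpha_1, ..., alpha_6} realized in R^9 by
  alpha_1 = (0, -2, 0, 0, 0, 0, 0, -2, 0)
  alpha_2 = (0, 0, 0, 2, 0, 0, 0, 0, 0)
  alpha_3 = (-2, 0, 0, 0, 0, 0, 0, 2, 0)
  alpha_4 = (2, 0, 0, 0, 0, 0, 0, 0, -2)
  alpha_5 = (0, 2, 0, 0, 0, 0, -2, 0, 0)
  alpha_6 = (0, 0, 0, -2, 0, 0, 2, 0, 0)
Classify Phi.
Compute the Cartan integers a_ij = 2(alpha_i, alpha_j)/(alpha_j, alpha_j); the resulting 6x6 Cartan matrix is
[[2, 0, -1, 0, -1, 0], [0, 2, 0, 0, 0, -1], [-1, 0, 2, -1, 0, 0], [0, 0, -1, 2, 0, 0], [-1, 0, 0, 0, 2, -1], [0, -2, 0, 0, -1, 2]].
The roots have two lengths (squared-length ratio 2:1); the short ones are alpha_{2}. The associated Dynkin diagram is a chain of 6 nodes with a double edge at one end; the terminal node there is the unique short simple root (B_6), so the type is B_6 (the algebra so(13)).

B_6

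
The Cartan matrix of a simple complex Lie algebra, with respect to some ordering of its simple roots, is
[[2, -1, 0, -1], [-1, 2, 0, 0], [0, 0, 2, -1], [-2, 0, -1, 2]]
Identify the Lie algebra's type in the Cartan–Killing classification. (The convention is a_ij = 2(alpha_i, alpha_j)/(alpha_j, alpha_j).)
The matrix has rank 4 with 2's on the diagonal. Reading the off-diagonal entries as Dynkin edges (a single edge where a_ij = a_ji = -1; a double or triple edge where a_ij * a_ji = 2 or 3), the diagram is a chain of 4 nodes with a double edge between the middle two (F_4). One simple-root ordering that puts it in standard form is (alpha_3, alpha_4, alpha_1, alpha_2). So the algebra is type F_4.

F4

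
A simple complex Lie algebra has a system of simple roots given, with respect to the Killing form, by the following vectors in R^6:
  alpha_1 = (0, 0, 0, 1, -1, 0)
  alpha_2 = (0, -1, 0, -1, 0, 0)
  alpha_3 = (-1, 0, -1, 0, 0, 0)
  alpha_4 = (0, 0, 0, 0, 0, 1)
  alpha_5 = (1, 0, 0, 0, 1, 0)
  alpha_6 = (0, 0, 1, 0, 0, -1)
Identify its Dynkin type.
B_6 (so(13))

Compute the Cartan integers a_ij = 2(alpha_i, alpha_j)/(alpha_j, alpha_j); the resulting 6x6 Cartan matrix is
[[2, -1, 0, 0, -1, 0], [-1, 2, 0, 0, 0, 0], [0, 0, 2, 0, -1, -1], [0, 0, 0, 2, 0, -1], [-1, 0, -1, 0, 2, 0], [0, 0, -1, -2, 0, 2]].
The roots have two lengths (squared-length ratio 2:1); the short ones are alpha_{4}. The associated Dynkin diagram is a chain of 6 nodes with a double edge at one end; the terminal node there is the unique short simple root (B_6), so the type is B_6 (the algebra so(13)).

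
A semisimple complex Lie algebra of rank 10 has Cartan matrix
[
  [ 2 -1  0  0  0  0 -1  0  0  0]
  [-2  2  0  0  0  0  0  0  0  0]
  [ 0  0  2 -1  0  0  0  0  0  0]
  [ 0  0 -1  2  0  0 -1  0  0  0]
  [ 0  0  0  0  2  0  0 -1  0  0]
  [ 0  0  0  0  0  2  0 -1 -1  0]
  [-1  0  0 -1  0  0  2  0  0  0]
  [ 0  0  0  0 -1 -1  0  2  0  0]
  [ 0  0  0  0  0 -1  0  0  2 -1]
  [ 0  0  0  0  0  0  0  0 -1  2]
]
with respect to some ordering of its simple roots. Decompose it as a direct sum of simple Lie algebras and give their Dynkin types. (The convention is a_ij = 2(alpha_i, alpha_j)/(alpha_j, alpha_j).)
A_5 + C_5

The diagram associated to this matrix has two connected components: the simple roots {alpha_5, alpha_6, alpha_8, alpha_9, alpha_10} form a chain of 5 nodes with single edges (A_5), and {alpha_1, alpha_2, alpha_3, alpha_4, alpha_7} form a chain of 5 nodes with a double edge at one end; the terminal node there is the unique long simple root (C_5). A semisimple Lie algebra decomposes uniquely as the direct sum of simple ideals, one per connected component of its Dynkin diagram, so g ≅ A_5 ⊕ C_5 (dimension 35 + 55 = 90).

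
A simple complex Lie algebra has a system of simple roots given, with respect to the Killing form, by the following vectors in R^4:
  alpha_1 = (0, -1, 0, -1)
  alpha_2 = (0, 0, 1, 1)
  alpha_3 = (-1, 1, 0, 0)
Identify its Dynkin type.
Compute the Cartan integers a_ij = 2(alpha_i, alpha_j)/(alpha_j, alpha_j); the resulting 3x3 Cartan matrix is
[[2, -1, -1], [-1, 2, 0], [-1, 0, 2]].
All simple roots have the same length, so the diagram is simply laced. The associated Dynkin diagram is a chain of 3 nodes with single edges (A_3), so the type is A_3 (the algebra sl(4)).

A_3 (sl(4))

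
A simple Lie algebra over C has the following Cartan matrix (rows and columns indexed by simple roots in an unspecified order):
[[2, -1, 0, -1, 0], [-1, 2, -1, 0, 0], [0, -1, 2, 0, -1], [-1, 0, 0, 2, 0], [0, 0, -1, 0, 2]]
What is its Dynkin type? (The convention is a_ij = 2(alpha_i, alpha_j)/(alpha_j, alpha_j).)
A5

The matrix has rank 5 with 2's on the diagonal. Reading the off-diagonal entries as Dynkin edges (a single edge where a_ij = a_ji = -1; a double or triple edge where a_ij * a_ji = 2 or 3), the diagram is a chain of 5 nodes with single edges (A_5). One simple-root ordering that puts it in standard form is (alpha_5, alpha_3, alpha_2, alpha_1, alpha_4). So the algebra is type A_5, i.e. sl(6).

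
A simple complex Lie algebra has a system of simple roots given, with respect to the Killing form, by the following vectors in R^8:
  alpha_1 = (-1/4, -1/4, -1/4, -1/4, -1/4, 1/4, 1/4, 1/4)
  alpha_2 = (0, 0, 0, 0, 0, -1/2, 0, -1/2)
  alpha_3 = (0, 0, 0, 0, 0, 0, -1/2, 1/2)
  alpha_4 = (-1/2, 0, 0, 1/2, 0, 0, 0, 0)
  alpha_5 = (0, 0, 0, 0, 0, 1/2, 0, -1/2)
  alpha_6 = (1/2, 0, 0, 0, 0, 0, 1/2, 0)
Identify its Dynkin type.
Compute the Cartan integers a_ij = 2(alpha_i, alpha_j)/(alpha_j, alpha_j); the resulting 6x6 Cartan matrix is
[[2, -1, 0, 0, 0, 0], [-1, 2, -1, 0, 0, 0], [0, -1, 2, 0, -1, -1], [0, 0, 0, 2, 0, -1], [0, 0, -1, 0, 2, 0], [0, 0, -1, -1, 0, 2]].
All simple roots have the same length, so the diagram is simply laced. The associated Dynkin diagram is a chain of 5 nodes with one extra node attached to the third node from one end (E_6), so the type is E_6.

E_6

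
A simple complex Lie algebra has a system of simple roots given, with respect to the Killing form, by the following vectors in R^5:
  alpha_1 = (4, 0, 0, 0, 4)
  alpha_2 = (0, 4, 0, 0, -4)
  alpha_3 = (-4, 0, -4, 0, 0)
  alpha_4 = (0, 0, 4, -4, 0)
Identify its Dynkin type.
Compute the Cartan integers a_ij = 2(alpha_i, alpha_j)/(alpha_j, alpha_j); the resulting 4x4 Cartan matrix is
[[2, -1, -1, 0], [-1, 2, 0, 0], [-1, 0, 2, -1], [0, 0, -1, 2]].
All simple roots have the same length, so the diagram is simply laced. The associated Dynkin diagram is a chain of 4 nodes with single edges (A_4), so the type is A_4 (the algebra sl(5)).

A_4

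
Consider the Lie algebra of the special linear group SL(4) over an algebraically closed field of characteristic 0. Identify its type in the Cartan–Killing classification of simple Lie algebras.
A_3

This is sl(4), which has dimension 4^2 - 1 = 15 and rank 4 - 1 = 3 (a Cartan subalgebra is the diagonal traceless matrices). In the classification of classical Lie algebras, the special linear algebra sl(n+1) has type A_n; here n = 3, so the Dynkin diagram is a chain of 3 nodes with single edges (A_3). Hence the type is A_3.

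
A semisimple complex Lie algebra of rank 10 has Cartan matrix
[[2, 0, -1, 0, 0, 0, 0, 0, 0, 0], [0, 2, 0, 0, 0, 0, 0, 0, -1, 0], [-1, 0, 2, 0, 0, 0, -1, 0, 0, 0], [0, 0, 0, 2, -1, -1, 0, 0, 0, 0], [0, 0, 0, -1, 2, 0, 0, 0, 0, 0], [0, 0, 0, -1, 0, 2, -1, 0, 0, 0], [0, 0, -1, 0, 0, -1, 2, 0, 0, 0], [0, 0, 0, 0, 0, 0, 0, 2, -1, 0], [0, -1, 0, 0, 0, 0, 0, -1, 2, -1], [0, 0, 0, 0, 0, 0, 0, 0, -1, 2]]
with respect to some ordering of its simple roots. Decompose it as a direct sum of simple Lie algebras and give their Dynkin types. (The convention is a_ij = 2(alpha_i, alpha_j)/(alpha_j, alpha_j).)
The diagram associated to this matrix has two connected components: the simple roots {alpha_1, alpha_3, alpha_4, alpha_5, alpha_6, alpha_7} form a chain of 6 nodes with single edges (A_6), and {alpha_2, alpha_8, alpha_9, alpha_10} form a chain of 2 nodes with a fork of two nodes at one end (D_4). A semisimple Lie algebra decomposes uniquely as the direct sum of simple ideals, one per connected component of its Dynkin diagram, so g ≅ A_6 ⊕ D_4 (dimension 48 + 28 = 76).

type A_6 + type D_4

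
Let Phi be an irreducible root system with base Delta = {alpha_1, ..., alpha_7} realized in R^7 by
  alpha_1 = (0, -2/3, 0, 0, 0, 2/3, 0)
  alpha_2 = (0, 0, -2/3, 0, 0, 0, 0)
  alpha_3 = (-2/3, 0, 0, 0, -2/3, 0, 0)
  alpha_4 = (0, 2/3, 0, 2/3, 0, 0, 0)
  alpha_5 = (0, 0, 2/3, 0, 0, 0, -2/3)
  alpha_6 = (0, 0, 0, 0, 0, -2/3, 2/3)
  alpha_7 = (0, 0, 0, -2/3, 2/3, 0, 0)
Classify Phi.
B7

Compute the Cartan integers a_ij = 2(alpha_i, alpha_j)/(alpha_j, alpha_j); the resulting 7x7 Cartan matrix is
[[2, 0, 0, -1, 0, -1, 0], [0, 2, 0, 0, -1, 0, 0], [0, 0, 2, 0, 0, 0, -1], [-1, 0, 0, 2, 0, 0, -1], [0, -2, 0, 0, 2, -1, 0], [-1, 0, 0, 0, -1, 2, 0], [0, 0, -1, -1, 0, 0, 2]].
The roots have two lengths (squared-length ratio 2:1); the short ones are alpha_{2}. The associated Dynkin diagram is a chain of 7 nodes with a double edge at one end; the terminal node there is the unique short simple root (B_7), so the type is B_7 (the algebra so(15)).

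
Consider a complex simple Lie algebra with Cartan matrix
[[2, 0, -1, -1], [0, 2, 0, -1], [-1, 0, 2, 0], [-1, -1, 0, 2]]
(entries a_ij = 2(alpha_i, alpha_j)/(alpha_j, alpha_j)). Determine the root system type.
The matrix has rank 4 with 2's on the diagonal. Reading the off-diagonal entries as Dynkin edges (a single edge where a_ij = a_ji = -1; a double or triple edge where a_ij * a_ji = 2 or 3), the diagram is a chain of 4 nodes with single edges (A_4). One simple-root ordering that puts it in standard form is (alpha_2, alpha_4, alpha_1, alpha_3). So the algebra is type A_4, i.e. sl(5).

A4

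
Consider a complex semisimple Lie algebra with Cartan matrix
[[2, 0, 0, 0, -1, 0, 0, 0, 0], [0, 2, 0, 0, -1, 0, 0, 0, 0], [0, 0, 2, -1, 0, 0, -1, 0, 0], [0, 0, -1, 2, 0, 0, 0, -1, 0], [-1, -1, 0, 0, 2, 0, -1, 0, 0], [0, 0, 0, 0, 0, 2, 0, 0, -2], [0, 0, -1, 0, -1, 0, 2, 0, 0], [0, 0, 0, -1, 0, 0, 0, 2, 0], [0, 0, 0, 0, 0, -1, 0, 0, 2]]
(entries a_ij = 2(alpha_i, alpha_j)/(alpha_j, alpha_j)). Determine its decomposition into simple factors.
The diagram associated to this matrix has two connected components: the simple roots {alpha_6, alpha_9} form a chain of 2 nodes with a double edge at one end; the terminal node there is the unique short simple root (B_2), and {alpha_1, alpha_2, alpha_3, alpha_4, alpha_5, alpha_7, alpha_8} form a chain of 5 nodes with a fork of two nodes at one end (D_7). A semisimple Lie algebra decomposes uniquely as the direct sum of simple ideals, one per connected component of its Dynkin diagram, so g ≅ B_2 ⊕ D_7 (dimension 10 + 91 = 101).

B_2 ⊕ D_7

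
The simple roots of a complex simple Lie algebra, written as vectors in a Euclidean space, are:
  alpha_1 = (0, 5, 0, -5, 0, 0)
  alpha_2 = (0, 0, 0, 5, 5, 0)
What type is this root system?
A2

Compute the Cartan integers a_ij = 2(alpha_i, alpha_j)/(alpha_j, alpha_j); the resulting 2x2 Cartan matrix is
[[2, -1], [-1, 2]].
All simple roots have the same length, so the diagram is simply laced. The associated Dynkin diagram is a chain of 2 nodes with single edges (A_2), so the type is A_2 (the algebra sl(3)).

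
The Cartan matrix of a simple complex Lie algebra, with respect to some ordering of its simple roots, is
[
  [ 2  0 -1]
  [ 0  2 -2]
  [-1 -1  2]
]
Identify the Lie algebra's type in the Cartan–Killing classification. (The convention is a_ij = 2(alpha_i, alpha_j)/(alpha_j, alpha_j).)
The matrix has rank 3 with 2's on the diagonal. Reading the off-diagonal entries as Dynkin edges (a single edge where a_ij = a_ji = -1; a double or triple edge where a_ij * a_ji = 2 or 3), the diagram is a chain of 3 nodes with a double edge at one end; the terminal node there is the unique long simple root (C_3). One simple-root ordering that puts it in standard form is (alpha_1, alpha_3, alpha_2). So the algebra is type C_3, i.e. sp(6).

C3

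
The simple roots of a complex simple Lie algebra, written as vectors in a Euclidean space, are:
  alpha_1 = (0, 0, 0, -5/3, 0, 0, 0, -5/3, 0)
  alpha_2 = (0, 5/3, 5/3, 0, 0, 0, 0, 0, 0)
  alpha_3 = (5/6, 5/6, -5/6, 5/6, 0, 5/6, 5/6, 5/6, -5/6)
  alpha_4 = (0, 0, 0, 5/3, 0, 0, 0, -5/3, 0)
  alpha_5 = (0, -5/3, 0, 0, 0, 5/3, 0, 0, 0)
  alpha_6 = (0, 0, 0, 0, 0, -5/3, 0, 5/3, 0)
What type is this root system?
Compute the Cartan integers a_ij = 2(alpha_i, alpha_j)/(alpha_j, alpha_j); the resulting 6x6 Cartan matrix is
[[2, 0, -1, 0, 0, -1], [0, 2, 0, 0, -1, 0], [-1, 0, 2, 0, 0, 0], [0, 0, 0, 2, 0, -1], [0, -1, 0, 0, 2, -1], [-1, 0, 0, -1, -1, 2]].
All simple roots have the same length, so the diagram is simply laced. The associated Dynkin diagram is a chain of 5 nodes with one extra node attached to the third node from one end (E_6), so the type is E_6.

type E_6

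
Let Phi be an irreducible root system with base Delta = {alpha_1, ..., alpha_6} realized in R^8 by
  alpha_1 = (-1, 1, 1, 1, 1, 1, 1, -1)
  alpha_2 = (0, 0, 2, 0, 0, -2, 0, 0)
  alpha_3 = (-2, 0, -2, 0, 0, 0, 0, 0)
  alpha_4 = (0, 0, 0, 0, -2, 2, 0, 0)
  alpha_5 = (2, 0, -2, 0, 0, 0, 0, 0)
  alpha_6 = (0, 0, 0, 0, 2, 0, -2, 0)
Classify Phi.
Compute the Cartan integers a_ij = 2(alpha_i, alpha_j)/(alpha_j, alpha_j); the resulting 6x6 Cartan matrix is
[[2, 0, 0, 0, -1, 0], [0, 2, -1, -1, -1, 0], [0, -1, 2, 0, 0, 0], [0, -1, 0, 2, 0, -1], [-1, -1, 0, 0, 2, 0], [0, 0, 0, -1, 0, 2]].
All simple roots have the same length, so the diagram is simply laced. The associated Dynkin diagram is a chain of 5 nodes with one extra node attached to the third node from one end (E_6), so the type is E_6.

E6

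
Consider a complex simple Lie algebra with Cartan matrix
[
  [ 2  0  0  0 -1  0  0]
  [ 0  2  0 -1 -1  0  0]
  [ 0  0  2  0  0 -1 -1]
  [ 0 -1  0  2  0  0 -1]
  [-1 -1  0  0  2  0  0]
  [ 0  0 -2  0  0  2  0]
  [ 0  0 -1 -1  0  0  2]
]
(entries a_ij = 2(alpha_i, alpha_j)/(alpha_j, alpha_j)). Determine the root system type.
The matrix has rank 7 with 2's on the diagonal. Reading the off-diagonal entries as Dynkin edges (a single edge where a_ij = a_ji = -1; a double or triple edge where a_ij * a_ji = 2 or 3), the diagram is a chain of 7 nodes with a double edge at one end; the terminal node there is the unique long simple root (C_7). One simple-root ordering that puts it in standard form is (alpha_1, alpha_5, alpha_2, alpha_4, alpha_7, alpha_3, alpha_6). So the algebra is type C_7, i.e. sp(14).

C7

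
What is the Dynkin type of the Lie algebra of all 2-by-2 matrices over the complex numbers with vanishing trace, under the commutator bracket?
type A_1

This is sl(2), which has dimension 2^2 - 1 = 3 and rank 2 - 1 = 1 (a Cartan subalgebra is the diagonal traceless matrices). In the classification of classical Lie algebras, the special linear algebra sl(n+1) has type A_n; here n = 1, so the Dynkin diagram is a chain of 1 nodes with single edges (A_1). Hence the type is A_1.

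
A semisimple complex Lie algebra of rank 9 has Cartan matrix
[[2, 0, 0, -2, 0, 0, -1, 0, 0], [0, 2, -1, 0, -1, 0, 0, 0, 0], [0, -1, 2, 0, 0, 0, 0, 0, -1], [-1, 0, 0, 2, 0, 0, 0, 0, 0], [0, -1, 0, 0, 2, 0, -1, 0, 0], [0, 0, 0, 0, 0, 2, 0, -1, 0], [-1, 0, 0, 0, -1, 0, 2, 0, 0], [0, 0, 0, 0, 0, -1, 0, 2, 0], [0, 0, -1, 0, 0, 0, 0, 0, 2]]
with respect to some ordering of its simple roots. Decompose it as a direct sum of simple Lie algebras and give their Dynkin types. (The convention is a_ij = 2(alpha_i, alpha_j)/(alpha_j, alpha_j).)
type A_2 + type B_7

The diagram associated to this matrix has two connected components: the simple roots {alpha_6, alpha_8} form a chain of 2 nodes with single edges (A_2), and {alpha_1, alpha_2, alpha_3, alpha_4, alpha_5, alpha_7, alpha_9} form a chain of 7 nodes with a double edge at one end; the terminal node there is the unique short simple root (B_7). A semisimple Lie algebra decomposes uniquely as the direct sum of simple ideals, one per connected component of its Dynkin diagram, so g ≅ A_2 ⊕ B_7 (dimension 8 + 105 = 113).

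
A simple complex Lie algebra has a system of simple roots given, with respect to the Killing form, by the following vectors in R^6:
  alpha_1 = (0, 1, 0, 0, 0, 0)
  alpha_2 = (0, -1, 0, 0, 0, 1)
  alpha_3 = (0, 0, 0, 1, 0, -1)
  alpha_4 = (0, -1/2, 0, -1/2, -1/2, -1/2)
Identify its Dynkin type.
Compute the Cartan integers a_ij = 2(alpha_i, alpha_j)/(alpha_j, alpha_j); the resulting 4x4 Cartan matrix is
[[2, -1, 0, -1], [-2, 2, -1, 0], [0, -1, 2, 0], [-1, 0, 0, 2]].
The roots have two lengths (squared-length ratio 2:1); the short ones are alpha_{1,4}. The associated Dynkin diagram is a chain of 4 nodes with a double edge between the middle two (F_4), so the type is F_4.

type F_4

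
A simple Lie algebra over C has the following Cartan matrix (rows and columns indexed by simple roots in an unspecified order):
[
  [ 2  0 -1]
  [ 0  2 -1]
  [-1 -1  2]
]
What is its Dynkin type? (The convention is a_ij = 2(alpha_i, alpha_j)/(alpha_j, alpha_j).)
A_3

The matrix has rank 3 with 2's on the diagonal. Reading the off-diagonal entries as Dynkin edges (a single edge where a_ij = a_ji = -1; a double or triple edge where a_ij * a_ji = 2 or 3), the diagram is a chain of 3 nodes with single edges (A_3). One simple-root ordering that puts it in standard form is (alpha_1, alpha_3, alpha_2). So the algebra is type A_3, i.e. sl(4).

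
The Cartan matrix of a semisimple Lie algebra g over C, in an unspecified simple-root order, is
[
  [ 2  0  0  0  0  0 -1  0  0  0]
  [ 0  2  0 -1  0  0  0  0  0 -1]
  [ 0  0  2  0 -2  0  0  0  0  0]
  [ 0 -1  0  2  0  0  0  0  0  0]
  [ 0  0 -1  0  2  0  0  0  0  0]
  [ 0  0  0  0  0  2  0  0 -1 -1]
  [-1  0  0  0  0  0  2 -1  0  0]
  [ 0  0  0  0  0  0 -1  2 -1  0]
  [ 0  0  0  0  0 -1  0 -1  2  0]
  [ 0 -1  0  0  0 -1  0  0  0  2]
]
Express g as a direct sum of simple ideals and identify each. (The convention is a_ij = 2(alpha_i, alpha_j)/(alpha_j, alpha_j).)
A_8 (sl(9)) + B_2 (so(5))

The diagram associated to this matrix has two connected components: the simple roots {alpha_1, alpha_2, alpha_4, alpha_6, alpha_7, alpha_8, alpha_9, alpha_10} form a chain of 8 nodes with single edges (A_8), and {alpha_3, alpha_5} form a chain of 2 nodes with a double edge at one end; the terminal node there is the unique short simple root (B_2). A semisimple Lie algebra decomposes uniquely as the direct sum of simple ideals, one per connected component of its Dynkin diagram, so g ≅ A_8 ⊕ B_2 (dimension 80 + 10 = 90).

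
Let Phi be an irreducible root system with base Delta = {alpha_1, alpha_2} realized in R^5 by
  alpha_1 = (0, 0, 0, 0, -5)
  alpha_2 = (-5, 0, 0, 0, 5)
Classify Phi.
B_2 (so(5))

Compute the Cartan integers a_ij = 2(alpha_i, alpha_j)/(alpha_j, alpha_j); the resulting 2x2 Cartan matrix is
[[2, -1], [-2, 2]].
The roots have two lengths (squared-length ratio 2:1); the short ones are alpha_{1}. The associated Dynkin diagram is a chain of 2 nodes with a double edge at one end; the terminal node there is the unique short simple root (B_2), so the type is B_2 (the algebra so(5)).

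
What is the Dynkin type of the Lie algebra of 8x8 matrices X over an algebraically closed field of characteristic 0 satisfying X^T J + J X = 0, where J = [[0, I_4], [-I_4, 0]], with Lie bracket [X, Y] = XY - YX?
C_4

This is sp(8), which has dimension 8(8+1)/2 = 36 and rank 8/2 = 4. In the classification of classical Lie algebras, the symplectic algebra sp(2n) has type C_n; here n = 4, so the Dynkin diagram is a chain of 4 nodes with a double edge at one end; the terminal node there is the unique long simple root (C_4). Hence the type is C_4.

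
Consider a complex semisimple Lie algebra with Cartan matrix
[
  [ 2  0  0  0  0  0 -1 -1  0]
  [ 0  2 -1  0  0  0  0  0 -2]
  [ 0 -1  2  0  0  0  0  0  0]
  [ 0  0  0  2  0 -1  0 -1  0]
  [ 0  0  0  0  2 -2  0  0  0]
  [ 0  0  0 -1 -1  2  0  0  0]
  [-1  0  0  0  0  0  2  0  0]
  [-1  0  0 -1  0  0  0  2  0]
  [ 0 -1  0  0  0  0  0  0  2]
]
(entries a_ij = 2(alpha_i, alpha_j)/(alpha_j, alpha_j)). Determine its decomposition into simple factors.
The diagram associated to this matrix has two connected components: the simple roots {alpha_2, alpha_3, alpha_9} form a chain of 3 nodes with a double edge at one end; the terminal node there is the unique short simple root (B_3), and {alpha_1, alpha_4, alpha_5, alpha_6, alpha_7, alpha_8} form a chain of 6 nodes with a double edge at one end; the terminal node there is the unique long simple root (C_6). A semisimple Lie algebra decomposes uniquely as the direct sum of simple ideals, one per connected component of its Dynkin diagram, so g ≅ B_3 ⊕ C_6 (dimension 21 + 78 = 99).

type B_3 ⊕ type C_6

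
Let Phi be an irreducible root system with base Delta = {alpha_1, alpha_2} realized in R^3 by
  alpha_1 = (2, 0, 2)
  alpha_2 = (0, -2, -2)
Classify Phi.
Compute the Cartan integers a_ij = 2(alpha_i, alpha_j)/(alpha_j, alpha_j); the resulting 2x2 Cartan matrix is
[[2, -1], [-1, 2]].
All simple roots have the same length, so the diagram is simply laced. The associated Dynkin diagram is a chain of 2 nodes with single edges (A_2), so the type is A_2 (the algebra sl(3)).

A2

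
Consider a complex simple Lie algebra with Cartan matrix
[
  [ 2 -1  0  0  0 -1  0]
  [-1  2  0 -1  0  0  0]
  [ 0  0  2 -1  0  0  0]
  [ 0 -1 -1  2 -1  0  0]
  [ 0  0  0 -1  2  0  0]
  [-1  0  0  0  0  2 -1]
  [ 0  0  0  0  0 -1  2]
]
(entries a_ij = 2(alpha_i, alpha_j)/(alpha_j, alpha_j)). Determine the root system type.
D_7

The matrix has rank 7 with 2's on the diagonal. Reading the off-diagonal entries as Dynkin edges (a single edge where a_ij = a_ji = -1; a double or triple edge where a_ij * a_ji = 2 or 3), the diagram is a chain of 5 nodes with a fork of two nodes at one end (D_7). One simple-root ordering that puts it in standard form is (alpha_7, alpha_6, alpha_1, alpha_2, alpha_4, alpha_5, alpha_3). So the algebra is type D_7, i.e. so(14).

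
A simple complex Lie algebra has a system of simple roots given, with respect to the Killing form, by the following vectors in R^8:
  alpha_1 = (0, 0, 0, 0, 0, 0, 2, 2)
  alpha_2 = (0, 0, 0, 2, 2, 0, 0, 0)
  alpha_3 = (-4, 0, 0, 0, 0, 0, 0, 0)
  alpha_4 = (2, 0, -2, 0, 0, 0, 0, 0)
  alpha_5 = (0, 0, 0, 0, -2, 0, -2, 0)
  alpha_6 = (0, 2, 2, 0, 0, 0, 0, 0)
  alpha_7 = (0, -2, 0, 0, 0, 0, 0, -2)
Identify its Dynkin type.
C_7 (sp(14))

Compute the Cartan integers a_ij = 2(alpha_i, alpha_j)/(alpha_j, alpha_j); the resulting 7x7 Cartan matrix is
[[2, 0, 0, 0, -1, 0, -1], [0, 2, 0, 0, -1, 0, 0], [0, 0, 2, -2, 0, 0, 0], [0, 0, -1, 2, 0, -1, 0], [-1, -1, 0, 0, 2, 0, 0], [0, 0, 0, -1, 0, 2, -1], [-1, 0, 0, 0, 0, -1, 2]].
The roots have two lengths (squared-length ratio 2:1); the short ones are alpha_{1,2,4,5,6,7}. The associated Dynkin diagram is a chain of 7 nodes with a double edge at one end; the terminal node there is the unique long simple root (C_7), so the type is C_7 (the algebra sp(14)).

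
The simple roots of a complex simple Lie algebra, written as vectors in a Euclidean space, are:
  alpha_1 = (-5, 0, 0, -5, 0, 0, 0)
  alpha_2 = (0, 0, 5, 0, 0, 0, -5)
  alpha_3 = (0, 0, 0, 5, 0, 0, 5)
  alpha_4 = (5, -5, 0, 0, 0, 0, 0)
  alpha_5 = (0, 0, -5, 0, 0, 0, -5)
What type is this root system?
D_5

Compute the Cartan integers a_ij = 2(alpha_i, alpha_j)/(alpha_j, alpha_j); the resulting 5x5 Cartan matrix is
[[2, 0, -1, -1, 0], [0, 2, -1, 0, 0], [-1, -1, 2, 0, -1], [-1, 0, 0, 2, 0], [0, 0, -1, 0, 2]].
All simple roots have the same length, so the diagram is simply laced. The associated Dynkin diagram is a chain of 3 nodes with a fork of two nodes at one end (D_5), so the type is D_5 (the algebra so(10)).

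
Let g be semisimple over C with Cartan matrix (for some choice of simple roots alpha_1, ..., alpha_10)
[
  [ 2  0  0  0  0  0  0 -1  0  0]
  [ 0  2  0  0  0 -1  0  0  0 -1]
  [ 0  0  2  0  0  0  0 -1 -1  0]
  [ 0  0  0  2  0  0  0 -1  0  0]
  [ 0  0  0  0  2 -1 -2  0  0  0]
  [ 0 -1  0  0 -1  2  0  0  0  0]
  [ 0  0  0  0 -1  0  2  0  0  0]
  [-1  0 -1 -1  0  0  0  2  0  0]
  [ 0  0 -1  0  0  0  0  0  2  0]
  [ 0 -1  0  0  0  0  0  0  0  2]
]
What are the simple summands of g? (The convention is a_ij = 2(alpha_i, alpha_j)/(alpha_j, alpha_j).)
The diagram associated to this matrix has two connected components: the simple roots {alpha_2, alpha_5, alpha_6, alpha_7, alpha_10} form a chain of 5 nodes with a double edge at one end; the terminal node there is the unique short simple root (B_5), and {alpha_1, alpha_3, alpha_4, alpha_8, alpha_9} form a chain of 3 nodes with a fork of two nodes at one end (D_5). A semisimple Lie algebra decomposes uniquely as the direct sum of simple ideals, one per connected component of its Dynkin diagram, so g ≅ B_5 ⊕ D_5 (dimension 55 + 45 = 100).

B_5 + D_5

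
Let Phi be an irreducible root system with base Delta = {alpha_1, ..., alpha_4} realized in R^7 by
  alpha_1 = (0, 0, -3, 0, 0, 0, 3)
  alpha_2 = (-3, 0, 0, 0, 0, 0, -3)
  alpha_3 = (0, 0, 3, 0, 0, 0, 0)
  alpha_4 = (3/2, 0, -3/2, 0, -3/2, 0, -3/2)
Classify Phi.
Compute the Cartan integers a_ij = 2(alpha_i, alpha_j)/(alpha_j, alpha_j); the resulting 4x4 Cartan matrix is
[[2, -1, -2, 0], [-1, 2, 0, 0], [-1, 0, 2, -1], [0, 0, -1, 2]].
The roots have two lengths (squared-length ratio 2:1); the short ones are alpha_{3,4}. The associated Dynkin diagram is a chain of 4 nodes with a double edge between the middle two (F_4), so the type is F_4.

type F_4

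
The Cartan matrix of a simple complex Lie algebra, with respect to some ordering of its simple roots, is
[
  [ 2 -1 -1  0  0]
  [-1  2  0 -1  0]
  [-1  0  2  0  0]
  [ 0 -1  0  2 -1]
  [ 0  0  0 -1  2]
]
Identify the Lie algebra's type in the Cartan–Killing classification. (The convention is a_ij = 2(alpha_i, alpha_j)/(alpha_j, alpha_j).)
A_5 (sl(6))

The matrix has rank 5 with 2's on the diagonal. Reading the off-diagonal entries as Dynkin edges (a single edge where a_ij = a_ji = -1; a double or triple edge where a_ij * a_ji = 2 or 3), the diagram is a chain of 5 nodes with single edges (A_5). One simple-root ordering that puts it in standard form is (alpha_5, alpha_4, alpha_2, alpha_1, alpha_3). So the algebra is type A_5, i.e. sl(6).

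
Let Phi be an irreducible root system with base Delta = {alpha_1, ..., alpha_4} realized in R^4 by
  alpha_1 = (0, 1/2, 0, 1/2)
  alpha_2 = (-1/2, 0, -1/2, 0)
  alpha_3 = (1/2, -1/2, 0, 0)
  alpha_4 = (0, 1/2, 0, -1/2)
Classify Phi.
type D_4

Compute the Cartan integers a_ij = 2(alpha_i, alpha_j)/(alpha_j, alpha_j); the resulting 4x4 Cartan matrix is
[[2, 0, -1, 0], [0, 2, -1, 0], [-1, -1, 2, -1], [0, 0, -1, 2]].
All simple roots have the same length, so the diagram is simply laced. The associated Dynkin diagram is a chain of 2 nodes with a fork of two nodes at one end (D_4), so the type is D_4 (the algebra so(8)).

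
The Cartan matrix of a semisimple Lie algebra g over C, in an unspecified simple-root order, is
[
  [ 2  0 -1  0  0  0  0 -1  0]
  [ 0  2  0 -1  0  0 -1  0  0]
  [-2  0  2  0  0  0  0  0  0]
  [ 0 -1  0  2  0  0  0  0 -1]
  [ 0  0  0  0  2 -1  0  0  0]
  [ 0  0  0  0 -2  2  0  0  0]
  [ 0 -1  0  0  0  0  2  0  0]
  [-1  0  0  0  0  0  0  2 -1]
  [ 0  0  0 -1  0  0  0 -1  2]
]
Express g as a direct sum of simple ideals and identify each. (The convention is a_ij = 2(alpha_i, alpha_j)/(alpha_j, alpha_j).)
B_2 ⊕ C_7

The diagram associated to this matrix has two connected components: the simple roots {alpha_5, alpha_6} form a chain of 2 nodes with a double edge at one end; the terminal node there is the unique short simple root (B_2), and {alpha_1, alpha_2, alpha_3, alpha_4, alpha_7, alpha_8, alpha_9} form a chain of 7 nodes with a double edge at one end; the terminal node there is the unique long simple root (C_7). A semisimple Lie algebra decomposes uniquely as the direct sum of simple ideals, one per connected component of its Dynkin diagram, so g ≅ B_2 ⊕ C_7 (dimension 10 + 105 = 115).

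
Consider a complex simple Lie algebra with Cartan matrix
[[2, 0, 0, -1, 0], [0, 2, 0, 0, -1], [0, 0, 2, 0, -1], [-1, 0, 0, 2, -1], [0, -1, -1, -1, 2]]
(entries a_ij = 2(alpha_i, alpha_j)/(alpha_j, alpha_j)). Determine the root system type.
D_5

The matrix has rank 5 with 2's on the diagonal. Reading the off-diagonal entries as Dynkin edges (a single edge where a_ij = a_ji = -1; a double or triple edge where a_ij * a_ji = 2 or 3), the diagram is a chain of 3 nodes with a fork of two nodes at one end (D_5). One simple-root ordering that puts it in standard form is (alpha_1, alpha_4, alpha_5, alpha_2, alpha_3). So the algebra is type D_5, i.e. so(10).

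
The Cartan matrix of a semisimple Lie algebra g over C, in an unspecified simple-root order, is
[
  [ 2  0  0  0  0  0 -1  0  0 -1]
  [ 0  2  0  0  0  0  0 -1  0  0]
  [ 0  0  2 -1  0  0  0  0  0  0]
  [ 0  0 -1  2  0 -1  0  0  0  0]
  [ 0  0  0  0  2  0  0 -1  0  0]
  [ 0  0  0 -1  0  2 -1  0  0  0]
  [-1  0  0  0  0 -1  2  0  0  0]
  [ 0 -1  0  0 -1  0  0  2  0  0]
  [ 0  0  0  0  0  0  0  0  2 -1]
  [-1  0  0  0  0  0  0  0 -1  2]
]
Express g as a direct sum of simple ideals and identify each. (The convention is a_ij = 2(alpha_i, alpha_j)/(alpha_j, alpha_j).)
type A_3 + type A_7

The diagram associated to this matrix has two connected components: the simple roots {alpha_2, alpha_5, alpha_8} form a chain of 3 nodes with single edges (A_3), and {alpha_1, alpha_3, alpha_4, alpha_6, alpha_7, alpha_9, alpha_10} form a chain of 7 nodes with single edges (A_7). A semisimple Lie algebra decomposes uniquely as the direct sum of simple ideals, one per connected component of its Dynkin diagram, so g ≅ A_3 ⊕ A_7 (dimension 15 + 63 = 78).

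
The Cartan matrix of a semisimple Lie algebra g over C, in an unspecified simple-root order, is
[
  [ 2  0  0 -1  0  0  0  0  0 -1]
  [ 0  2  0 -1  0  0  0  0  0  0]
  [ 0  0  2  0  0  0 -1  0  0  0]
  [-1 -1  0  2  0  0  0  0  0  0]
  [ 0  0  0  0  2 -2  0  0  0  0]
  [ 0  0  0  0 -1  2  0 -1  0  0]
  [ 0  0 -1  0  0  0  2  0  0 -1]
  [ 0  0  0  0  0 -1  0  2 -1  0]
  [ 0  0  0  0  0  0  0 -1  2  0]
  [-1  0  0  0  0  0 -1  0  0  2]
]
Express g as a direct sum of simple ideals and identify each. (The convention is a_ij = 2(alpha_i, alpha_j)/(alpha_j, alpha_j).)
A_6 ⊕ C_4

The diagram associated to this matrix has two connected components: the simple roots {alpha_1, alpha_2, alpha_3, alpha_4, alpha_7, alpha_10} form a chain of 6 nodes with single edges (A_6), and {alpha_5, alpha_6, alpha_8, alpha_9} form a chain of 4 nodes with a double edge at one end; the terminal node there is the unique long simple root (C_4). A semisimple Lie algebra decomposes uniquely as the direct sum of simple ideals, one per connected component of its Dynkin diagram, so g ≅ A_6 ⊕ C_4 (dimension 48 + 36 = 84).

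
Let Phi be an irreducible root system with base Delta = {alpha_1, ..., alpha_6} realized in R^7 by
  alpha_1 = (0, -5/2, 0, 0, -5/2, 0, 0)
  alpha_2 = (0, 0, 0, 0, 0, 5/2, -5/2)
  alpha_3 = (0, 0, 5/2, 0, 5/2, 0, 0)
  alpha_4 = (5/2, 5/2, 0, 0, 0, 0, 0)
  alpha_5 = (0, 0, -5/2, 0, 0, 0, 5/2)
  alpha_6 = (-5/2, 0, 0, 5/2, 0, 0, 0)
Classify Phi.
A_6 (sl(7))

Compute the Cartan integers a_ij = 2(alpha_i, alpha_j)/(alpha_j, alpha_j); the resulting 6x6 Cartan matrix is
[[2, 0, -1, -1, 0, 0], [0, 2, 0, 0, -1, 0], [-1, 0, 2, 0, -1, 0], [-1, 0, 0, 2, 0, -1], [0, -1, -1, 0, 2, 0], [0, 0, 0, -1, 0, 2]].
All simple roots have the same length, so the diagram is simply laced. The associated Dynkin diagram is a chain of 6 nodes with single edges (A_6), so the type is A_6 (the algebra sl(7)).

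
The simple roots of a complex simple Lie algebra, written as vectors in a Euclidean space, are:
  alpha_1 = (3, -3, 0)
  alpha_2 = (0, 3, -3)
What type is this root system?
A_2 (sl(3))

Compute the Cartan integers a_ij = 2(alpha_i, alpha_j)/(alpha_j, alpha_j); the resulting 2x2 Cartan matrix is
[[2, -1], [-1, 2]].
All simple roots have the same length, so the diagram is simply laced. The associated Dynkin diagram is a chain of 2 nodes with single edges (A_2), so the type is A_2 (the algebra sl(3)).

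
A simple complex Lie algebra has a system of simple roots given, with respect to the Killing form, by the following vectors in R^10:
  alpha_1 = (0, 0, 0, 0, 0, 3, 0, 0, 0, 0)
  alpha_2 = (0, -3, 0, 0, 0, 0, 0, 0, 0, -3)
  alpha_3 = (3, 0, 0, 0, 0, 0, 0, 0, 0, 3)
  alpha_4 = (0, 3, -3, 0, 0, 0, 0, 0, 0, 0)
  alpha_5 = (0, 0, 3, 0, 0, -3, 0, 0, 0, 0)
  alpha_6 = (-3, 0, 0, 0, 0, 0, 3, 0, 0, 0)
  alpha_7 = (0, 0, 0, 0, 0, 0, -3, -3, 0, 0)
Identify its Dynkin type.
B7

Compute the Cartan integers a_ij = 2(alpha_i, alpha_j)/(alpha_j, alpha_j); the resulting 7x7 Cartan matrix is
[[2, 0, 0, 0, -1, 0, 0], [0, 2, -1, -1, 0, 0, 0], [0, -1, 2, 0, 0, -1, 0], [0, -1, 0, 2, -1, 0, 0], [-2, 0, 0, -1, 2, 0, 0], [0, 0, -1, 0, 0, 2, -1], [0, 0, 0, 0, 0, -1, 2]].
The roots have two lengths (squared-length ratio 2:1); the short ones are alpha_{1}. The associated Dynkin diagram is a chain of 7 nodes with a double edge at one end; the terminal node there is the unique short simple root (B_7), so the type is B_7 (the algebra so(15)).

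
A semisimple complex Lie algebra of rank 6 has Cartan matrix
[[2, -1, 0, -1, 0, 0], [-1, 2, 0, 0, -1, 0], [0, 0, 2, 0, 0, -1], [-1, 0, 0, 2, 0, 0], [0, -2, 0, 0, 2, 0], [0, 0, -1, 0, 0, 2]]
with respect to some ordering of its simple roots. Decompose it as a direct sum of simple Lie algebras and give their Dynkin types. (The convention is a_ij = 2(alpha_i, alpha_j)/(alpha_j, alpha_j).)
A_2 (sl(3)) + C_4 (sp(8))

The diagram associated to this matrix has two connected components: the simple roots {alpha_3, alpha_6} form a chain of 2 nodes with single edges (A_2), and {alpha_1, alpha_2, alpha_4, alpha_5} form a chain of 4 nodes with a double edge at one end; the terminal node there is the unique long simple root (C_4). A semisimple Lie algebra decomposes uniquely as the direct sum of simple ideals, one per connected component of its Dynkin diagram, so g ≅ A_2 ⊕ C_4 (dimension 8 + 36 = 44).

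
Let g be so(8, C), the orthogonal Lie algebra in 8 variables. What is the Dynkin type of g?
This is so(8) with 8 even, which has dimension 8(8-1)/2 = 28 and rank 8/2 = 4. In the classification of classical Lie algebras, the orthogonal algebra so(2n) in an even number of variables has type D_n; here n = 4, so the Dynkin diagram is a chain of 2 nodes with a fork of two nodes at one end (D_4). Hence the type is D_4.

type D_4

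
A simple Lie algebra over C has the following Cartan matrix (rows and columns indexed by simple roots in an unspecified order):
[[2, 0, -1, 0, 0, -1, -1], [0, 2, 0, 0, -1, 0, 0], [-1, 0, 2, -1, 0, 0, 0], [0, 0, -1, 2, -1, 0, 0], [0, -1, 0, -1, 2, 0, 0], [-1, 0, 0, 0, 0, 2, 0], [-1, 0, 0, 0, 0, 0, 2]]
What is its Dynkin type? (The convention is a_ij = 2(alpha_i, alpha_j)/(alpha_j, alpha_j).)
D_7

The matrix has rank 7 with 2's on the diagonal. Reading the off-diagonal entries as Dynkin edges (a single edge where a_ij = a_ji = -1; a double or triple edge where a_ij * a_ji = 2 or 3), the diagram is a chain of 5 nodes with a fork of two nodes at one end (D_7). One simple-root ordering that puts it in standard form is (alpha_2, alpha_5, alpha_4, alpha_3, alpha_1, alpha_7, alpha_6). So the algebra is type D_7, i.e. so(14).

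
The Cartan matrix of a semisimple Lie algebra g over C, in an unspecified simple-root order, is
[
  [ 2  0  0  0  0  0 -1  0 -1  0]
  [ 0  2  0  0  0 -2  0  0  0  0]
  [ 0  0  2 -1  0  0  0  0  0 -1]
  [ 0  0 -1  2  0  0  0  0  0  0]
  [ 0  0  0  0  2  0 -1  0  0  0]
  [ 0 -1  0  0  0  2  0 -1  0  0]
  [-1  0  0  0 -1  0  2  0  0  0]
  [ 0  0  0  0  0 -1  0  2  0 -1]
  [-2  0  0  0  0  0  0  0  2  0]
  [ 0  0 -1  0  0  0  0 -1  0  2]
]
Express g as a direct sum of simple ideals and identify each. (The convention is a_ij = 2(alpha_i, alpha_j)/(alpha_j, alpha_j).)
type C_4 ⊕ type C_6

The diagram associated to this matrix has two connected components: the simple roots {alpha_1, alpha_5, alpha_7, alpha_9} form a chain of 4 nodes with a double edge at one end; the terminal node there is the unique long simple root (C_4), and {alpha_2, alpha_3, alpha_4, alpha_6, alpha_8, alpha_10} form a chain of 6 nodes with a double edge at one end; the terminal node there is the unique long simple root (C_6). A semisimple Lie algebra decomposes uniquely as the direct sum of simple ideals, one per connected component of its Dynkin diagram, so g ≅ C_4 ⊕ C_6 (dimension 36 + 78 = 114).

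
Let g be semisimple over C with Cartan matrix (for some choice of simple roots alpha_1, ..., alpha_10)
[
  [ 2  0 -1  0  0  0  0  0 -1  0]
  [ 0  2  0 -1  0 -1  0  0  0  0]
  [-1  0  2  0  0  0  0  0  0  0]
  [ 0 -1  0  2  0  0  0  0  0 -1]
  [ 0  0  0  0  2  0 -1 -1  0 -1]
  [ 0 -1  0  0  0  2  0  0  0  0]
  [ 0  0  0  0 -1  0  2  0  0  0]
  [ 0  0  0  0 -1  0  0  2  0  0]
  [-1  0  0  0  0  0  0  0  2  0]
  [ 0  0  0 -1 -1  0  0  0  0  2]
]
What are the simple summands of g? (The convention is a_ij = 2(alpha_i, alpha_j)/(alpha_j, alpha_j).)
The diagram associated to this matrix has two connected components: the simple roots {alpha_1, alpha_3, alpha_9} form a chain of 3 nodes with single edges (A_3), and {alpha_2, alpha_4, alpha_5, alpha_6, alpha_7, alpha_8, alpha_10} form a chain of 5 nodes with a fork of two nodes at one end (D_7). A semisimple Lie algebra decomposes uniquely as the direct sum of simple ideals, one per connected component of its Dynkin diagram, so g ≅ A_3 ⊕ D_7 (dimension 15 + 91 = 106).

A_3 ⊕ D_7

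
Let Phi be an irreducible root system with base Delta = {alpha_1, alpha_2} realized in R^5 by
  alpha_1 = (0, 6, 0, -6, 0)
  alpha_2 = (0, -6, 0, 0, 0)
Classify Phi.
B_2

Compute the Cartan integers a_ij = 2(alpha_i, alpha_j)/(alpha_j, alpha_j); the resulting 2x2 Cartan matrix is
[[2, -2], [-1, 2]].
The roots have two lengths (squared-length ratio 2:1); the short ones are alpha_{2}. The associated Dynkin diagram is a chain of 2 nodes with a double edge at one end; the terminal node there is the unique short simple root (B_2), so the type is B_2 (the algebra so(5)).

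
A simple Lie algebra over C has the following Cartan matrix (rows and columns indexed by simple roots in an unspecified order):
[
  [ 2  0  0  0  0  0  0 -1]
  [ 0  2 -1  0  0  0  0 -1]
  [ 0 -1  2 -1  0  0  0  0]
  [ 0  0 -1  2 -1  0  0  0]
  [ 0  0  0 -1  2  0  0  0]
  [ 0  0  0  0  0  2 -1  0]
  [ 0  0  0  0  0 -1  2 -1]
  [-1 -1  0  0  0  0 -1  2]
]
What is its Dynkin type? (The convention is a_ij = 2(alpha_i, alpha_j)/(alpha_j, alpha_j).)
The matrix has rank 8 with 2's on the diagonal. Reading the off-diagonal entries as Dynkin edges (a single edge where a_ij = a_ji = -1; a double or triple edge where a_ij * a_ji = 2 or 3), the diagram is a chain of 7 nodes with one extra node attached to the third node from one end (E_8). One simple-root ordering that puts it in standard form is (alpha_6, alpha_1, alpha_7, alpha_8, alpha_2, alpha_3, alpha_4, alpha_5). So the algebra is type E_8.

E_8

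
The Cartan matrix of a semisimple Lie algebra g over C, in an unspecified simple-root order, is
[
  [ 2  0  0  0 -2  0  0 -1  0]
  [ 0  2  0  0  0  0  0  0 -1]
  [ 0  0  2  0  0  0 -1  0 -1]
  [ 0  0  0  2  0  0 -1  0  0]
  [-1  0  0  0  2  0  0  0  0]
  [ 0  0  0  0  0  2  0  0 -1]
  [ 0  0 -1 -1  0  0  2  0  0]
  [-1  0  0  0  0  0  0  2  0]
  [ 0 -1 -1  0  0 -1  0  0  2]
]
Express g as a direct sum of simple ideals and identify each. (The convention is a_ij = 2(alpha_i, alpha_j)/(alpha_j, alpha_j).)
B_3 ⊕ D_6

The diagram associated to this matrix has two connected components: the simple roots {alpha_1, alpha_5, alpha_8} form a chain of 3 nodes with a double edge at one end; the terminal node there is the unique short simple root (B_3), and {alpha_2, alpha_3, alpha_4, alpha_6, alpha_7, alpha_9} form a chain of 4 nodes with a fork of two nodes at one end (D_6). A semisimple Lie algebra decomposes uniquely as the direct sum of simple ideals, one per connected component of its Dynkin diagram, so g ≅ B_3 ⊕ D_6 (dimension 21 + 66 = 87).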